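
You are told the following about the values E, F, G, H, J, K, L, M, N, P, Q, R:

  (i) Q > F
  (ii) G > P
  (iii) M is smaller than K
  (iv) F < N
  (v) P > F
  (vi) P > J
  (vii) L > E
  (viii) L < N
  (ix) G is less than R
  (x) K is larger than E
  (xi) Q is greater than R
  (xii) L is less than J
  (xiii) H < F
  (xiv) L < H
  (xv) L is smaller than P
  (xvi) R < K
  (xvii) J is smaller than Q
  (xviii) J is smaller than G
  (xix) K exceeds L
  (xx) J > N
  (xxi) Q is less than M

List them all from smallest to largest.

E < L < H < F < N < J < P < G < R < Q < M < K

Each adjacent pair is fixed by a given relation: E < L; L < H; H < F; F < N; N < J; J < P; P < G; G < R; R < Q; Q < M; M < K. Chaining them end to end gives the full order.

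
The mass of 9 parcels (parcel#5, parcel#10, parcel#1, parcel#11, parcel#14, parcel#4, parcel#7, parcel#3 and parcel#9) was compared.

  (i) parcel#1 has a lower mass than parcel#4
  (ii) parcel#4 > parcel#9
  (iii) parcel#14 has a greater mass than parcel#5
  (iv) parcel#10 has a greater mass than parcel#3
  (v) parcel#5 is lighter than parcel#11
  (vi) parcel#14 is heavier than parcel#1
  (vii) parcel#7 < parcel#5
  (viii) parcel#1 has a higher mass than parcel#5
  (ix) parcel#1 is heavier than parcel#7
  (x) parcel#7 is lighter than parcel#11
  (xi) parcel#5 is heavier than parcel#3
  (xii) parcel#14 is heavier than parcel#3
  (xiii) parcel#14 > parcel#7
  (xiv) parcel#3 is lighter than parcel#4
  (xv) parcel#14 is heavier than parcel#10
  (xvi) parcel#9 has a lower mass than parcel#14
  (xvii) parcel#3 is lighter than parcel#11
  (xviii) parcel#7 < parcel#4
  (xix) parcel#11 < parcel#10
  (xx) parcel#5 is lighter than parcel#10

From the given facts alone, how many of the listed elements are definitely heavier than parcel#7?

The elements the relations force above parcel#7 are parcel#5, parcel#1, parcel#11, parcel#10, parcel#4, parcel#14 — no chain reaches any other.
That is 6.

6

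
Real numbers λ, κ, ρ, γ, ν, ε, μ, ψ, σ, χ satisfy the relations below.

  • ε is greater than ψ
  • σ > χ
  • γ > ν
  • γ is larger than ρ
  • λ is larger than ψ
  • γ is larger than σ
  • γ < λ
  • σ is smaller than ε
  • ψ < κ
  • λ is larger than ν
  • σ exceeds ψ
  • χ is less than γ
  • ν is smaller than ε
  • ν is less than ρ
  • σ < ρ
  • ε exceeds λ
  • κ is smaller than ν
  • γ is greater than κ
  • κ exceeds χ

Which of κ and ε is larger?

κ < ν and ν < ρ give κ < ρ.
With ρ < γ: κ < ν < ρ < γ.
With γ < λ: κ < ν < ρ < γ < λ.
Then λ < ε extends the chain to ε.
So κ < ε; ε is the larger of the two.

ε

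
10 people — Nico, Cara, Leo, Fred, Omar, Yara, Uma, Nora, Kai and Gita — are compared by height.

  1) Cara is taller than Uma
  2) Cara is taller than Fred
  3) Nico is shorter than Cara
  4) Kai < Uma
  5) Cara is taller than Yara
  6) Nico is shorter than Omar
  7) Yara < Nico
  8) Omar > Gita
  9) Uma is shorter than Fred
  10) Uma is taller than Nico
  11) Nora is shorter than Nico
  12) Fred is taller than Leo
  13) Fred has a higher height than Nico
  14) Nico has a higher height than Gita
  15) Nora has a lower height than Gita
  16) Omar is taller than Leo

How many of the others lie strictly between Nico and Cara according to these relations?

Chaining upward from Nico reaches: Uma, Omar, Fred.
Chaining downward from Cara reaches: Nora, Kai, Leo, Gita, Yara, Uma, Fred.
Strictly between Nico and Cara are those in both lists: Uma, Fred — 2 elements.

2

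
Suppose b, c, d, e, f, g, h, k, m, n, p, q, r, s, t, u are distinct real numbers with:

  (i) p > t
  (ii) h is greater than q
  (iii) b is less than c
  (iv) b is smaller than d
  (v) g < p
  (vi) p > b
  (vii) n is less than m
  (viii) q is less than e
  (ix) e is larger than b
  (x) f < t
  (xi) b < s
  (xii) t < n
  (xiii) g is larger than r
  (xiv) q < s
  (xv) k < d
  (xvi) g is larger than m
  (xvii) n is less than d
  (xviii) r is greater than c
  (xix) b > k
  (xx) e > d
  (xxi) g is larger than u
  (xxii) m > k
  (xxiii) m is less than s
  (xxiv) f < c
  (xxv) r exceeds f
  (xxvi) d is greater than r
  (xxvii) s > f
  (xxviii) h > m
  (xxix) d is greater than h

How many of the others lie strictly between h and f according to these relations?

3

Chaining upward from f reaches: t, c, n, r, m, g, d, p, s, e.
Chaining downward from h reaches: k, q, t, n, m.
Strictly between f and h are those in both lists: t, n, m — 3 elements.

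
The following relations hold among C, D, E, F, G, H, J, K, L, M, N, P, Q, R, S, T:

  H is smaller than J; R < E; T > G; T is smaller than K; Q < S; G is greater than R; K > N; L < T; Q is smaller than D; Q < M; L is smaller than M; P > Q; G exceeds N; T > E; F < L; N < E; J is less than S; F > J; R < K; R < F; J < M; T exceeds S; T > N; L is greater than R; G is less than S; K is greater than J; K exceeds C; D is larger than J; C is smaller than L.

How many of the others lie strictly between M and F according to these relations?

1

Chaining upward from F reaches: L, T, K.
Chaining downward from M reaches: R, H, J, C, Q, L.
Strictly between F and M are those in both lists: L — 1 element.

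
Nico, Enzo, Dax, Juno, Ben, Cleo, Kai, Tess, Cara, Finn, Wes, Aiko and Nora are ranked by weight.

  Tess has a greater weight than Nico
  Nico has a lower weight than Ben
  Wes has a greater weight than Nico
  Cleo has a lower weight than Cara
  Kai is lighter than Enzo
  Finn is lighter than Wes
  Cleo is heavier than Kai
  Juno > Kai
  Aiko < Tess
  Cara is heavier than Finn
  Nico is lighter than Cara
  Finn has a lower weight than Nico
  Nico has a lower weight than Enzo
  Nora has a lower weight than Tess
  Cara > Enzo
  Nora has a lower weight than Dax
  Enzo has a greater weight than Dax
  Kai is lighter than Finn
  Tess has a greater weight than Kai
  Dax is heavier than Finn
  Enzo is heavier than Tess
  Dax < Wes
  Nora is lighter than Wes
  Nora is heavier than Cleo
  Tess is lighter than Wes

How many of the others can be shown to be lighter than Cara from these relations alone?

The elements the relations force below Cara are Kai, Cleo, Aiko, Finn, Nico, Nora, Dax, Tess, Enzo — no chain reaches any other.
That is 9.

9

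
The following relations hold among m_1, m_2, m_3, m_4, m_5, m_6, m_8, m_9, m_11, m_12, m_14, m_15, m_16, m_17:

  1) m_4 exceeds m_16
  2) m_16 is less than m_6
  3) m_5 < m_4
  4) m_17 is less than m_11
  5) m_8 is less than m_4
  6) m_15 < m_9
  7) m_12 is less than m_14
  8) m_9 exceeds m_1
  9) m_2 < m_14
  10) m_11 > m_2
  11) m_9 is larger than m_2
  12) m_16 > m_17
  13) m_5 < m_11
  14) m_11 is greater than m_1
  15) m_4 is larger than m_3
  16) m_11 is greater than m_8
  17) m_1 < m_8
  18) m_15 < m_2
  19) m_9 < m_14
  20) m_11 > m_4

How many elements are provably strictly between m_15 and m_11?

Chaining upward from m_15 reaches: m_2, m_9, m_14.
Chaining downward from m_11 reaches: m_17, m_1, m_2, m_8, m_5, m_16, m_3, m_4.
Strictly between m_15 and m_11 are those in both lists: m_2 — 1 element.

1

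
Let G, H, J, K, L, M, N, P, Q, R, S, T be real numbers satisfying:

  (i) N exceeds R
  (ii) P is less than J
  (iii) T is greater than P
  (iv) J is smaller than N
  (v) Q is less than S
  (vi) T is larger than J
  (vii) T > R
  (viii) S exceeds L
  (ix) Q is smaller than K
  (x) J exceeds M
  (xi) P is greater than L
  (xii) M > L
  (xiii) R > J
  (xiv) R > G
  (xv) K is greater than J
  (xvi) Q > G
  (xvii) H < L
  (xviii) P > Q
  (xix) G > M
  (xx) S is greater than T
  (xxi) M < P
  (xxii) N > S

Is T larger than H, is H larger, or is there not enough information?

H < L < M < G < Q < P < J < R < T, by transitivity through L, M, G, Q, P, J, R.
So T is larger.

T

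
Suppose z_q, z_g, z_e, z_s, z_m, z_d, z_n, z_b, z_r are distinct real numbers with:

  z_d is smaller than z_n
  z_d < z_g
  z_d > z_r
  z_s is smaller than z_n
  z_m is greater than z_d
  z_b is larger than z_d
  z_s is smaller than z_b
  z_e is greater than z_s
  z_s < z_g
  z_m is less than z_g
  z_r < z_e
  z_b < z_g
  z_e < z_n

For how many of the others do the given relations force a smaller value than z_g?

The elements the relations force below z_g are z_r, z_d, z_s, z_b, z_m — no chain reaches any other.
That is 5.

5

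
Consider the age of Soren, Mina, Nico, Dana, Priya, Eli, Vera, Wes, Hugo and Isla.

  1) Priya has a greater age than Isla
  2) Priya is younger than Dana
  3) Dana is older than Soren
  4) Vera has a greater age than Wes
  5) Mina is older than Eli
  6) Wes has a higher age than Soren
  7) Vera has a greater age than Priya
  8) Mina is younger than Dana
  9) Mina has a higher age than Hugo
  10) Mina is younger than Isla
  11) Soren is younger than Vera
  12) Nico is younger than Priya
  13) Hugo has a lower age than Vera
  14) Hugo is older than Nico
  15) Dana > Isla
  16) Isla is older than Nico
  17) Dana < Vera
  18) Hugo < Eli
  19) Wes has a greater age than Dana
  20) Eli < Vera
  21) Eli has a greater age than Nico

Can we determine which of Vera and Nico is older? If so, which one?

Vera

Nico < Hugo and Hugo < Eli give Nico < Eli.
Then Eli < Mina extends the chain to Mina.
With Mina < Isla: Nico < Hugo < Eli < Mina < Isla.
Then Isla < Priya extends the chain to Priya.
Then Priya < Dana extends the chain to Dana.
With Dana < Wes: Nico < Hugo < Eli < Mina < Isla < Priya < Dana < Wes.
Then Wes < Vera extends the chain to Vera.
So Vera is older.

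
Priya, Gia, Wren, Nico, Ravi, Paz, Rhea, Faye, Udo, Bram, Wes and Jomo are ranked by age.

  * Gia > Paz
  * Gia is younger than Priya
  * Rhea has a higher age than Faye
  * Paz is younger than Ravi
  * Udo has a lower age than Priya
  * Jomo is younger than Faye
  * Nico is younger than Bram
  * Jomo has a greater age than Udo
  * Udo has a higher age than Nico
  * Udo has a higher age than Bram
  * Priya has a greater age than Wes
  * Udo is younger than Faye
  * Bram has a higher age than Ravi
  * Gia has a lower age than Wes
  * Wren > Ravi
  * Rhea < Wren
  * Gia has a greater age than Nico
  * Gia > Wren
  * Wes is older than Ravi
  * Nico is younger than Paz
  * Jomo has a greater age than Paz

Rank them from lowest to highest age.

Nico < Paz < Ravi < Bram < Udo < Jomo < Faye < Rhea < Wren < Gia < Wes < Priya

Each adjacent pair is fixed by a given relation: Nico < Paz; Paz < Ravi; Ravi < Bram; Bram < Udo; Udo < Jomo; Jomo < Faye; Faye < Rhea; Rhea < Wren; Wren < Gia; Gia < Wes; Wes < Priya. Chaining them end to end gives the full order.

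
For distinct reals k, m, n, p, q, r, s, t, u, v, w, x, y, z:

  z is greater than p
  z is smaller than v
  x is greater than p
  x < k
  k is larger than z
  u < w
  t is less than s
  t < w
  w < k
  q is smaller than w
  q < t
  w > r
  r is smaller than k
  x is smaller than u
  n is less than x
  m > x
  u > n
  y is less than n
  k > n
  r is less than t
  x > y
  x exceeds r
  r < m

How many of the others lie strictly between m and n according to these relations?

Chaining upward from n reaches: x, u, w, k.
Chaining downward from m reaches: p, y, r, x.
Strictly between n and m are those in both lists: x — 1 element.

1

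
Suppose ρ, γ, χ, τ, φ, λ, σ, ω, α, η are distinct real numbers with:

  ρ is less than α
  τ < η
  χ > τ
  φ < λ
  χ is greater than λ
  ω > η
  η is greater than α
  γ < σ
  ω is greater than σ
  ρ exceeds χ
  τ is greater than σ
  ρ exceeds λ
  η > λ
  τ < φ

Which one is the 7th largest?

φ

Chaining the given pairs: γ < σ < τ < φ < λ < χ < ρ < α < η < ω.
The 7th largest is φ.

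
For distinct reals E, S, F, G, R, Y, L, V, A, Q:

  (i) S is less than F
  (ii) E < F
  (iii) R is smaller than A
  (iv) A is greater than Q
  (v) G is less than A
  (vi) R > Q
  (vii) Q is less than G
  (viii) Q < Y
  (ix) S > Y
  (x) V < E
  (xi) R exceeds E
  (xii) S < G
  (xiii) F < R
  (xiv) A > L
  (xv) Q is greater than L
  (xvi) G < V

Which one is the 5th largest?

Piecing the relations together gives one ordering: L < Q < Y < S < G < V < E < F < R < A.
The 5th largest is V.

V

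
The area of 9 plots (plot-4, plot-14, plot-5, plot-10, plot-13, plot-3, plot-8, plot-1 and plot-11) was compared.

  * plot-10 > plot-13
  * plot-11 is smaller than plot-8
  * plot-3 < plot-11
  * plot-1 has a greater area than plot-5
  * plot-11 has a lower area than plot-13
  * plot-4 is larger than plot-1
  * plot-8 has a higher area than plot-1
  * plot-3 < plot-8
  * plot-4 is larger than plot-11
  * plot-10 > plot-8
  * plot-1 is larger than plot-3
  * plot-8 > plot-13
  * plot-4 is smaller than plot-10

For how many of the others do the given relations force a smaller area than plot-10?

From plot-10 the given relations immediately reach plot-13, plot-8, plot-4.
From those, plot-3, plot-1, plot-11 — 6 in total.
From those, plot-5 — 7 in total.
No other element is forced below plot-10 by the given relations, so the count is 7.

7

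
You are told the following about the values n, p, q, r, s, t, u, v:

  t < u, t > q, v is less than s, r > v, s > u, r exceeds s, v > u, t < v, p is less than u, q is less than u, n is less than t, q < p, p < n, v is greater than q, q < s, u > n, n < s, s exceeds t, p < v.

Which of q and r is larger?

r

The relevant relations are q < p; p < n; n < t; t < u; u < v; v < s; s < r.
Chaining these gives q < p < n < t < u < v < s < r.
So q < r; r is the larger of the two.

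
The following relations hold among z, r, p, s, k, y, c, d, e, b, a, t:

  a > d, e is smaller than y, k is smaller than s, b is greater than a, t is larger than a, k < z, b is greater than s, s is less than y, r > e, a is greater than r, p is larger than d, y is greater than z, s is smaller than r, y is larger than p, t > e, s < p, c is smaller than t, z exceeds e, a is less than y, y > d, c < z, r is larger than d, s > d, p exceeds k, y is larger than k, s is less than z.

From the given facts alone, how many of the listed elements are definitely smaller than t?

The elements the relations force below t are d, k, s, e, r, c, a — no chain reaches any other.
That is 7.

7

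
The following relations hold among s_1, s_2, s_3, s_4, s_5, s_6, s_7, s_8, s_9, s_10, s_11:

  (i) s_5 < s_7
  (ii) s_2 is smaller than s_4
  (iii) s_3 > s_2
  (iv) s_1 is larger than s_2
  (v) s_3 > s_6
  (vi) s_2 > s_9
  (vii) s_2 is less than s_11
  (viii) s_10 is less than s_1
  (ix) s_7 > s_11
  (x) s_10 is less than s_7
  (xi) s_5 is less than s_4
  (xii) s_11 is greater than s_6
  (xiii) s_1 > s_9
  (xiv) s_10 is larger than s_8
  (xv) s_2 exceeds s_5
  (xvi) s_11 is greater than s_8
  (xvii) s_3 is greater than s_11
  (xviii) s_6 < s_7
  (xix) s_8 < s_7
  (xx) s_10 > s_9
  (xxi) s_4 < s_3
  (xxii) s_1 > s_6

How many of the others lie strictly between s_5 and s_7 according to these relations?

2

The relations place s_5 below s_7. An element lies strictly between them when it is forced above s_5 and also forced below s_7.
Above s_5: {s_2, s_4, s_11, s_3, s_1}. Below s_7: {s_8, s_9, s_6, s_2, s_11, s_10}.
Intersection: {s_2, s_11} — 2.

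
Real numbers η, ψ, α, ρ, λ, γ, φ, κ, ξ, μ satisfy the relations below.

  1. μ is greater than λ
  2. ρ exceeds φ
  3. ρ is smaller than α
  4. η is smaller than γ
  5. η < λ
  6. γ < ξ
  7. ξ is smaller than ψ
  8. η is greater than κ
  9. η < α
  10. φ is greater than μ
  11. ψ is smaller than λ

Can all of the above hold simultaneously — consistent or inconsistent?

Every relation is compatible with κ < η < γ < ξ < ψ < λ < μ < φ < ρ < α; the set is consistent.

consistent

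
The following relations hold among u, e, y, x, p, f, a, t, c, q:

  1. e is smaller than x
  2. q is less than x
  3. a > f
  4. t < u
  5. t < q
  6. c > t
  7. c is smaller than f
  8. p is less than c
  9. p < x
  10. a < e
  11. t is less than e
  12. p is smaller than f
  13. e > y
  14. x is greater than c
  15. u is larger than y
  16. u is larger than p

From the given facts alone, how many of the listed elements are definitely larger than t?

7

Directly above t: c, u, q, e.
One step further: f, x (6 so far).
One step further: a (7 so far).
Nothing else is reachable above t; 7 in all.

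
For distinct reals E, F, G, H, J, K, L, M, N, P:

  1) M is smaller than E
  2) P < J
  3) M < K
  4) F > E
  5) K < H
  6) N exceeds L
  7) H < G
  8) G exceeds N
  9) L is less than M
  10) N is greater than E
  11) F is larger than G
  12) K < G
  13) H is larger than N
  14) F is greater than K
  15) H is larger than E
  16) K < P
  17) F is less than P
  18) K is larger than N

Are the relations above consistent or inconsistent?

consistent

Every relation is compatible with L < M < E < N < K < H < G < F < P < J; the set is consistent.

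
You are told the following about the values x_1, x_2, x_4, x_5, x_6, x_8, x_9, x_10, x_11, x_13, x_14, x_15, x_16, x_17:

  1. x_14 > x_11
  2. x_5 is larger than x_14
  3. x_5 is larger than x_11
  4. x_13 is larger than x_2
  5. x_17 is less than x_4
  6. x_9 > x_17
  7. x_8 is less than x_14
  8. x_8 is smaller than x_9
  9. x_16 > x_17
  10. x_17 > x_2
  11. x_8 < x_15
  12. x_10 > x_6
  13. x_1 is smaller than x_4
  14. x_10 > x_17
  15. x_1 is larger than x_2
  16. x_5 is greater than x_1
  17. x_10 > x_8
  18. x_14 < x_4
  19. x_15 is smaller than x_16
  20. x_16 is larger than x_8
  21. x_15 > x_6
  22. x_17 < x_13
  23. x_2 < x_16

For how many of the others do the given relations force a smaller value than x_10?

Directly below x_10: x_17, x_6, x_8.
One step further: x_2 (4 so far).
No other element is forced below x_10 by the given relations, so the count is 4.

4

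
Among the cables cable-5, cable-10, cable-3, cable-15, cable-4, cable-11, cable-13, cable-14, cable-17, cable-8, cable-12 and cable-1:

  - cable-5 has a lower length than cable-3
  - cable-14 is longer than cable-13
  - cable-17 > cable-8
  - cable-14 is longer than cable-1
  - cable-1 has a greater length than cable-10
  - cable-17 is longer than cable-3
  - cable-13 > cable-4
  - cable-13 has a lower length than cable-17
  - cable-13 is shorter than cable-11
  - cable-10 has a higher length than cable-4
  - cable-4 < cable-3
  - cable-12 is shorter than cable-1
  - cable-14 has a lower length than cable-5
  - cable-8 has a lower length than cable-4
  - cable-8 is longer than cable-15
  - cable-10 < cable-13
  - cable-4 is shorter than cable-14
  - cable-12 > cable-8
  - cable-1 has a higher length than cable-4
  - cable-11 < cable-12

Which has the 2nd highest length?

The consecutive relations fix a unique order: cable-15 < cable-8 < cable-4 < cable-10 < cable-13 < cable-11 < cable-12 < cable-1 < cable-14 < cable-5 < cable-3 < cable-17.
Counting 2 from the largest end gives cable-3.

cable-3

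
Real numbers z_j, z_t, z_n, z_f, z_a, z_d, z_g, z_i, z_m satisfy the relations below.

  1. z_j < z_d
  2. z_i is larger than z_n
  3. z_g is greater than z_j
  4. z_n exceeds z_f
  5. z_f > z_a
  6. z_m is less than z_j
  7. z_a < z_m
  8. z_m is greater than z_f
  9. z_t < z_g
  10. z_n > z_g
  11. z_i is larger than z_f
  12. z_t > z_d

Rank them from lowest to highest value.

z_a < z_f < z_m < z_j < z_d < z_t < z_g < z_n < z_i

The consecutive links are each given: z_a < z_f; z_f < z_m; z_m < z_j; z_j < z_d; z_d < z_t; z_t < z_g; z_g < z_n; z_n < z_i.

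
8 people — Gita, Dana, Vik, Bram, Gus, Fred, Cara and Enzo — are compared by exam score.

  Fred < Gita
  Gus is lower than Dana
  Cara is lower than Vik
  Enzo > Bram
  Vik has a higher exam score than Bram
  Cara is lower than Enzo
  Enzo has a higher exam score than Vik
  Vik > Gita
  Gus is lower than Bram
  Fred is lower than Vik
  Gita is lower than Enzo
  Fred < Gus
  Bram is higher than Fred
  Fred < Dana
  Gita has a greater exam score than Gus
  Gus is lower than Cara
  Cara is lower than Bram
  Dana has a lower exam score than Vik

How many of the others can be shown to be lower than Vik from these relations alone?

6

Directly below Vik: Fred, Dana, Cara, Bram, Gita.
One step further: Gus (6 so far).
Nothing else is reachable below Vik; 6 in all.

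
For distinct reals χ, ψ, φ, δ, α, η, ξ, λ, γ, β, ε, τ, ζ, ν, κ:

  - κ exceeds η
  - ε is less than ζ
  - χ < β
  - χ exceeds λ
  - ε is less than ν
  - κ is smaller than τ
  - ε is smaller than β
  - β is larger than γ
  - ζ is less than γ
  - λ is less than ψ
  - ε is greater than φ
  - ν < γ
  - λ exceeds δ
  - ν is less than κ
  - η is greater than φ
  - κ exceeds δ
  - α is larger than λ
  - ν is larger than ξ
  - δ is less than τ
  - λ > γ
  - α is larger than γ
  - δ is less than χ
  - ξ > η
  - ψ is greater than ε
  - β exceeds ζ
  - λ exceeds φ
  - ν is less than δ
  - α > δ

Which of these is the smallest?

φ

ε is not least since φ < ε; η is not least since φ < η; ξ is not least since η < ξ; ν is not least since ξ < ν; δ is not least since ν < δ; ζ is not least since ε < ζ; γ is not least since ζ < γ; λ is not least since φ < λ; κ is not least since ν < κ; α is not least since δ < α; ψ is not least since λ < ψ; χ is not least since λ < χ; β is not least since χ < β; τ is not least since κ < τ.
Only φ has nothing below it, so φ is the smallest.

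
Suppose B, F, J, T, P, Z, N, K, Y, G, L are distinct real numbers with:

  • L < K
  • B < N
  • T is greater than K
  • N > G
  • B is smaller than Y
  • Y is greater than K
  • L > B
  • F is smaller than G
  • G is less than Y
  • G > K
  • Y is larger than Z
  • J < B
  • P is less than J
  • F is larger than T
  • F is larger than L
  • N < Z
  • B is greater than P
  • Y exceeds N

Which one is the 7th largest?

Piecing the relations together gives one ordering: P < J < B < L < K < T < F < G < N < Z < Y.
Counting 7 from the largest end gives K.

K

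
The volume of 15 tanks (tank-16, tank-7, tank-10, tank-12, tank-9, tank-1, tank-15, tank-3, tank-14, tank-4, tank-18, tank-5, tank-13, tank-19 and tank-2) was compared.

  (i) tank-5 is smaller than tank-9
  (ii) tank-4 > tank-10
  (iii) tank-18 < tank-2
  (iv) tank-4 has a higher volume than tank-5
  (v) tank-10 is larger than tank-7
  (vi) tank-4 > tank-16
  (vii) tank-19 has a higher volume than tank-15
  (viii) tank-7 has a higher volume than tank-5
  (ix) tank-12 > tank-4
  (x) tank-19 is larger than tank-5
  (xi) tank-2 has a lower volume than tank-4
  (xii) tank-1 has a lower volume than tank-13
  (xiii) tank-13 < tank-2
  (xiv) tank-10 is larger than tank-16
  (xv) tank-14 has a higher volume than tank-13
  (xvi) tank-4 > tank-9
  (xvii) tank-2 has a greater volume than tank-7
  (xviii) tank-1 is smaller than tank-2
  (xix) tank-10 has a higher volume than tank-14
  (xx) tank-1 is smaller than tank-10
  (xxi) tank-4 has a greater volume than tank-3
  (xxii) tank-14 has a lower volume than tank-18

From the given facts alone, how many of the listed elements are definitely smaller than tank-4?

Directly below tank-4: tank-5, tank-9, tank-16, tank-3, tank-2, tank-10.
One step further: tank-1, tank-13, tank-14, tank-7, tank-18 (11 so far).
No other element is forced below tank-4 by the given relations, so the count is 11.

11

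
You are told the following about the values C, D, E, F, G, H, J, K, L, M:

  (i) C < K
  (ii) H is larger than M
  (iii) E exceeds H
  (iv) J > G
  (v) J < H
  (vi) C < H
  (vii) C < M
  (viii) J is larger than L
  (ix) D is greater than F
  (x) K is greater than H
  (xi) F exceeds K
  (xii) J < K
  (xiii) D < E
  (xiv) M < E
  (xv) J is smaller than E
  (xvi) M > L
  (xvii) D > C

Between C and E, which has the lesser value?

C

C < M and M < H give C < H.
With H < K: C < M < H < K.
With K < F: C < M < H < K < F.
With F < D: C < M < H < K < F < D.
With D < E: C < M < H < K < F < D < E.
So C < E; C is the smaller of the two.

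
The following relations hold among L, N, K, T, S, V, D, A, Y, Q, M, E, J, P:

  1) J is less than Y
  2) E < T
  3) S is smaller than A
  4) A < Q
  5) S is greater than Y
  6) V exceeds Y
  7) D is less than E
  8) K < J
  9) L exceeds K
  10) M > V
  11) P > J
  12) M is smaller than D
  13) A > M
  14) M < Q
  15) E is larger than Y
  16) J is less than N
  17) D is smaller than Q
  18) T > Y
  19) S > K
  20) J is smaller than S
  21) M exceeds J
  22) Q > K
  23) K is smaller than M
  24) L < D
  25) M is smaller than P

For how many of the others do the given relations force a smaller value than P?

Directly below P: J, M.
One step further: K, V (4 so far).
One step further: Y (5 so far).
No other element is forced below P by the given relations, so the count is 5.

5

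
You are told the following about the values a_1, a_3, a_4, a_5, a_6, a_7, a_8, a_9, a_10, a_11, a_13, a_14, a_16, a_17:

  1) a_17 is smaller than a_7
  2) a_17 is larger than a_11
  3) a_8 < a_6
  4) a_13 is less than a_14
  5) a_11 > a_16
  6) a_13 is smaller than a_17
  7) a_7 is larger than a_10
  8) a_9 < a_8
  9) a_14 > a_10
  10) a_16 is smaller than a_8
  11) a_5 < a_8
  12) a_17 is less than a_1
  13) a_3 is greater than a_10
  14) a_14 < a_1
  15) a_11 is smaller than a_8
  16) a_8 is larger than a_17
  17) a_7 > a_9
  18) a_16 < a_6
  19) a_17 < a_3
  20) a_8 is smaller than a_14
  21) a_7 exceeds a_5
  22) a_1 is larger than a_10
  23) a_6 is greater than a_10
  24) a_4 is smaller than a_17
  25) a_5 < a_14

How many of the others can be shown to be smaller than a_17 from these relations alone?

The elements the relations force below a_17 are a_16, a_13, a_4, a_11 — no chain reaches any other.
That is 4.

4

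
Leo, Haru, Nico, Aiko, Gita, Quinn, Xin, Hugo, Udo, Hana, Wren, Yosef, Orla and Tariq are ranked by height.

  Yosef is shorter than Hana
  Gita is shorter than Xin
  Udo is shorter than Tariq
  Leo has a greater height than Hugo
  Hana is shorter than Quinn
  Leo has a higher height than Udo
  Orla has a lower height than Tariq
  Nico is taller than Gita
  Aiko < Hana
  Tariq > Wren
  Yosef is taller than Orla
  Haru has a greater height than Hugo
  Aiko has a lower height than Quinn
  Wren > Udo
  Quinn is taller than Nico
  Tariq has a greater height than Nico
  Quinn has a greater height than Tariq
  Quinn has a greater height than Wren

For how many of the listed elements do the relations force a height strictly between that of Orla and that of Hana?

1

The relations place Orla below Hana. An element lies strictly between them when it is forced above Orla and also forced below Hana.
Above Orla: {Yosef, Tariq, Quinn}. Below Hana: {Aiko, Yosef}.
Intersection: {Yosef} — 1.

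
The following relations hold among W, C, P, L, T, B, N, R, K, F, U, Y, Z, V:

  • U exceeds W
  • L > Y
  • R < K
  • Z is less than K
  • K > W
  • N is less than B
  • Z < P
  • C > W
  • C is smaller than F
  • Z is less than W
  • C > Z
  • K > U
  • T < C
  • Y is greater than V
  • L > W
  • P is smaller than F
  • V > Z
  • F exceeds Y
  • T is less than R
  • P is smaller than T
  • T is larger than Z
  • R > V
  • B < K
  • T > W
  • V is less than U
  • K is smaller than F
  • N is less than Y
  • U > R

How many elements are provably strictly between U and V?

The relations place V below U. An element lies strictly between them when it is forced above V and also forced below U.
Above V: {R, Y, K, L, F}. Below U: {Z, P, W, T, R}.
Intersection: {R} — 1.

1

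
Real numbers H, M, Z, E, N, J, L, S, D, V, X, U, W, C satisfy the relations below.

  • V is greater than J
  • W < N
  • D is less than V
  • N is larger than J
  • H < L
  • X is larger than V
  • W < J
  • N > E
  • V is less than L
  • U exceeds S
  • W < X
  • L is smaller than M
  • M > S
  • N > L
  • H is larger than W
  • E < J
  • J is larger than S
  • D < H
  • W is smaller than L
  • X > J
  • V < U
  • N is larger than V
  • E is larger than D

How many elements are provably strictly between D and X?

The relations place D below X. An element lies strictly between them when it is forced above D and also forced below X.
Above D: {E, J, V, H, U, L, M, N}. Below X: {W, S, E, J, V}.
Intersection: {E, J, V} — 3.

3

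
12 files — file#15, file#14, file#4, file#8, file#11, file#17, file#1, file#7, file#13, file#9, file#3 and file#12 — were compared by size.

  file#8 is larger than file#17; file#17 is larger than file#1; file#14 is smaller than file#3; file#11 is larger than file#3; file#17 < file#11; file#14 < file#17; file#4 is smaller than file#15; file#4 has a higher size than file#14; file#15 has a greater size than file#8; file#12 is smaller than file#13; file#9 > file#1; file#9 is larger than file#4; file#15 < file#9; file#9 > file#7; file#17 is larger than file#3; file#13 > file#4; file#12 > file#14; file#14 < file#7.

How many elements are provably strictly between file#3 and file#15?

The relations place file#3 below file#15. An element lies strictly between them when it is forced above file#3 and also forced below file#15.
Above file#3: {file#17, file#8, file#11, file#9}. Below file#15: {file#14, file#1, file#17, file#8, file#4}.
Intersection: {file#17, file#8} — 2.

2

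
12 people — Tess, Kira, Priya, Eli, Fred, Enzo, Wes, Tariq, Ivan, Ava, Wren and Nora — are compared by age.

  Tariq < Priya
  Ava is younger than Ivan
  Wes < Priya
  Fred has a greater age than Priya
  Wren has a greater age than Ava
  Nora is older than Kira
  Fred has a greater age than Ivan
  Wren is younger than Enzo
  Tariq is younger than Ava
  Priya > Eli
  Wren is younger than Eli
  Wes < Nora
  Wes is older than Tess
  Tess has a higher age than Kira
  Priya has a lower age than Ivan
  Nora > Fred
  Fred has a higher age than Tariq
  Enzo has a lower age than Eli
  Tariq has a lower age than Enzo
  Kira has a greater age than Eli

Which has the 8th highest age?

Piecing the relations together gives one ordering: Tariq < Ava < Wren < Enzo < Eli < Kira < Tess < Wes < Priya < Ivan < Fred < Nora.
The 8th largest is Eli.

Eli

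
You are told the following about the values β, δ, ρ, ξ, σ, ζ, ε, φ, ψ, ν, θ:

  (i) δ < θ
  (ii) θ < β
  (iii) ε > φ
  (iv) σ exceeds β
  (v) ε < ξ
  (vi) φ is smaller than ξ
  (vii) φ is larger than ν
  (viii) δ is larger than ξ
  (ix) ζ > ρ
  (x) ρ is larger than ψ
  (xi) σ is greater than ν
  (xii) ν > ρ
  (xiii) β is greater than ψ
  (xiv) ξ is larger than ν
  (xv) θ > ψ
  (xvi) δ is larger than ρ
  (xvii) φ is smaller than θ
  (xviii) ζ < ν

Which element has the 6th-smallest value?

ε

The consecutive relations fix a unique order: ψ < ρ < ζ < ν < φ < ε < ξ < δ < θ < β < σ.
Counting 6 from the smallest end gives ε.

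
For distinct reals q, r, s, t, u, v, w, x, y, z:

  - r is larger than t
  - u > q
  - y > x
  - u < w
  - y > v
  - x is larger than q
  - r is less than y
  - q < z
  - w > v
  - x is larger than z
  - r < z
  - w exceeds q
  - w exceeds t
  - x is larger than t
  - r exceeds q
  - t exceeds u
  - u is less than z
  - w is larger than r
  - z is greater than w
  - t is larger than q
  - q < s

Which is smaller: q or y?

q

q < u < t < r < w < z < x < y, by transitivity through u, t, r, w, z, x.
So q < y; q is the smaller of the two.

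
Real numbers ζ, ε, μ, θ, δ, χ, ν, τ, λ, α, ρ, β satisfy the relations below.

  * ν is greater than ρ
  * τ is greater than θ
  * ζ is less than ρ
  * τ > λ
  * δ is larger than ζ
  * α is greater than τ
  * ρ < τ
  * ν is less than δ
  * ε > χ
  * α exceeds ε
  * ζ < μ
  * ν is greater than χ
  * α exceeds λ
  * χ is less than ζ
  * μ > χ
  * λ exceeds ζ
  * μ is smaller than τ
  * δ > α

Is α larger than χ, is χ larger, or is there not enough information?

χ < ζ and ζ < ρ give χ < ρ.
Then ρ < τ extends the chain to τ.
With τ < α: χ < ζ < ρ < τ < α.
So α is larger.

α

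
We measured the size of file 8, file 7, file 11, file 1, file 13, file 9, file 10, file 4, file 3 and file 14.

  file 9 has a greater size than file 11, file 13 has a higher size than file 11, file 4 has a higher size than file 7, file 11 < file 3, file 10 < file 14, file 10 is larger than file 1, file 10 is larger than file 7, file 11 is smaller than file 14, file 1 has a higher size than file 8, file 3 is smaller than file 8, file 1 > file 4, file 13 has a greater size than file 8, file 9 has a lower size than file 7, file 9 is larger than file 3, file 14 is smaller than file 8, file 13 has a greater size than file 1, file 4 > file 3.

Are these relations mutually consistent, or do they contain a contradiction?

inconsistent

We have file 8 < file 1 stated directly, yet also file 1 < file 10 < file 14 < file 8 by chaining the others — so file 1 < file 8. Contradiction.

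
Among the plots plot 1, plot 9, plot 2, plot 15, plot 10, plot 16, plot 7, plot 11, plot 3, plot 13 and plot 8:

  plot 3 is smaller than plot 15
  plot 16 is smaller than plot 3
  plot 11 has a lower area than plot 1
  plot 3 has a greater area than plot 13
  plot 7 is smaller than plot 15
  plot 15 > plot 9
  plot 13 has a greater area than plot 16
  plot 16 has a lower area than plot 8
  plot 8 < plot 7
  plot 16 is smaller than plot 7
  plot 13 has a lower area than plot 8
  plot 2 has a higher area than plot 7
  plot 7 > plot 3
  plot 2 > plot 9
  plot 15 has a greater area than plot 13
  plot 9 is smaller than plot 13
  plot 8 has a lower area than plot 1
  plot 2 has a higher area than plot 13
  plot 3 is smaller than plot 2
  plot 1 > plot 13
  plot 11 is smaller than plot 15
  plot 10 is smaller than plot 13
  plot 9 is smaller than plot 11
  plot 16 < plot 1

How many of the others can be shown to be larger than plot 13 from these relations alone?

6

From plot 13 the given relations immediately reach plot 8, plot 3, plot 2, plot 1, plot 15.
From those, plot 7 — 6 in total.
No other element is forced above plot 13 by the given relations, so the count is 6.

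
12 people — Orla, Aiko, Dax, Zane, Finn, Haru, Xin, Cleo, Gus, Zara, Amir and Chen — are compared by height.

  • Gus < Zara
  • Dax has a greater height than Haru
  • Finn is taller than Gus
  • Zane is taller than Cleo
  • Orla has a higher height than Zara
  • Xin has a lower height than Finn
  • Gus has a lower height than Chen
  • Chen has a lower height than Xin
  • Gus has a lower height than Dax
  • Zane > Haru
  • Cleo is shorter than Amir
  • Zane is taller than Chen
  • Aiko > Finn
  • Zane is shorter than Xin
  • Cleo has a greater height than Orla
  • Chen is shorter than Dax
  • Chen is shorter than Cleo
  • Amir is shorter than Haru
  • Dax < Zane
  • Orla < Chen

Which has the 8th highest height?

Cleo

The consecutive relations fix a unique order: Gus < Zara < Orla < Chen < Cleo < Amir < Haru < Dax < Zane < Xin < Finn < Aiko.
The 8th largest is Cleo.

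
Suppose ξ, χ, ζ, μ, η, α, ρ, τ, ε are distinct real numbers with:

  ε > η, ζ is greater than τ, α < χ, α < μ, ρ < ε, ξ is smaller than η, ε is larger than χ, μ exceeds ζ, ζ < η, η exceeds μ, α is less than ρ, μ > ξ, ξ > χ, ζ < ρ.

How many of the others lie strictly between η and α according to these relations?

3

The relations place α below η. An element lies strictly between them when it is forced above α and also forced below η.
Above α: {χ, ξ, μ, ρ, ε}. Below η: {τ, ζ, χ, ξ, μ}.
Intersection: {χ, ξ, μ} — 3.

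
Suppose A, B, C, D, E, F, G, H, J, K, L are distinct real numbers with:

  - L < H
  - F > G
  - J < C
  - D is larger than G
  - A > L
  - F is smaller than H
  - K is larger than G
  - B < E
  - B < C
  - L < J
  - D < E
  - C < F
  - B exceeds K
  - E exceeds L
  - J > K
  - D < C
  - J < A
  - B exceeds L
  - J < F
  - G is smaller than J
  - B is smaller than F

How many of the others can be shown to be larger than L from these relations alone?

Directly above L: J, B, H, E, A.
One step further: C, F (7 so far).
Nothing else is reachable above L; 7 in all.

7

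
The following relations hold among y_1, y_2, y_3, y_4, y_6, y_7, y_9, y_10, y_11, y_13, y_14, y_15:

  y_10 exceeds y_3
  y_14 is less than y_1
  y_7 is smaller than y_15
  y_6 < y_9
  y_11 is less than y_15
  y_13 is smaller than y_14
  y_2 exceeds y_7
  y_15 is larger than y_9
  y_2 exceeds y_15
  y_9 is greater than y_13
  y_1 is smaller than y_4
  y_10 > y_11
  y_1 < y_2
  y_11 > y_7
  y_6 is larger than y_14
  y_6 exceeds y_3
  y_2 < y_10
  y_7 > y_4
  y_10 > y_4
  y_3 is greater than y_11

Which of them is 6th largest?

The consecutive relations fix a unique order: y_13 < y_14 < y_1 < y_4 < y_7 < y_11 < y_3 < y_6 < y_9 < y_15 < y_2 < y_10.
Counting 6 from the largest end gives y_3.

y_3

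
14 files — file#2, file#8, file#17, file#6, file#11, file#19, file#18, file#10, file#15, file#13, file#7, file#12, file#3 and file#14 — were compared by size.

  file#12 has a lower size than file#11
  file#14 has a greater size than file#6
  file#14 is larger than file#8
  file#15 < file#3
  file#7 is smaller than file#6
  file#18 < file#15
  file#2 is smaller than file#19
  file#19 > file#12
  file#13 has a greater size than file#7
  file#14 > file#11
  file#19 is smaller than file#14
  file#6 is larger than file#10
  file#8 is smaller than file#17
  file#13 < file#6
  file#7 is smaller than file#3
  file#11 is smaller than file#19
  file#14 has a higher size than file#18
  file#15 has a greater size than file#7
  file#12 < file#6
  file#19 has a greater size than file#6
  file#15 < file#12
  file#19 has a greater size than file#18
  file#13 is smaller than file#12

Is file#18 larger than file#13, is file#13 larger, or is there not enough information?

undetermined

Following every chain through file#18: above file#18 we get file#15, file#3, file#12, file#6, file#11, file#19, file#14.
file#13 is not reached, and no chain runs the other way from file#13 to file#18.
So the given relations leave the order of file#18 and file#13 undetermined.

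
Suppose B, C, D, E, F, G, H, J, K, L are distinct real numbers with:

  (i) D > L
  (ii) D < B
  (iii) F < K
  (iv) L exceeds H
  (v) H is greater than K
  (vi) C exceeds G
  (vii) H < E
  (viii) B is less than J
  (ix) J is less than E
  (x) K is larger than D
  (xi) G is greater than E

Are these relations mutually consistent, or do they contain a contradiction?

We have D < K stated directly, yet also K < H < L < D by chaining the others — so K < D. Contradiction.

inconsistent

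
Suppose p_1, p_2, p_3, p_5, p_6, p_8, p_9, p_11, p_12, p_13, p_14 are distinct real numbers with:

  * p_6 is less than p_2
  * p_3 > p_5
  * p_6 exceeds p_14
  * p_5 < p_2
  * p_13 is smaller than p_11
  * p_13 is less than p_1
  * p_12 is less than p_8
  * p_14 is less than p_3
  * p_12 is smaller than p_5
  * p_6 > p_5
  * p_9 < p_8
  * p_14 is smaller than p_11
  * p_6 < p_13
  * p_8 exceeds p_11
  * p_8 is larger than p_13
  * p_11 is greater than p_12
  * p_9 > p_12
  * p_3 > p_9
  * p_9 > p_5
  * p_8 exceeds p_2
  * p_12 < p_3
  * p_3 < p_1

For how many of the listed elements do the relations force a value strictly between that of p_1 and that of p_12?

Chaining upward from p_12 reaches: p_5, p_6, p_13, p_9, p_2, p_11, p_3, p_8.
Chaining downward from p_1 reaches: p_14, p_5, p_6, p_13, p_9, p_3.
Strictly between p_12 and p_1 are those in both lists: p_5, p_6, p_13, p_9, p_3 — 5 elements.

5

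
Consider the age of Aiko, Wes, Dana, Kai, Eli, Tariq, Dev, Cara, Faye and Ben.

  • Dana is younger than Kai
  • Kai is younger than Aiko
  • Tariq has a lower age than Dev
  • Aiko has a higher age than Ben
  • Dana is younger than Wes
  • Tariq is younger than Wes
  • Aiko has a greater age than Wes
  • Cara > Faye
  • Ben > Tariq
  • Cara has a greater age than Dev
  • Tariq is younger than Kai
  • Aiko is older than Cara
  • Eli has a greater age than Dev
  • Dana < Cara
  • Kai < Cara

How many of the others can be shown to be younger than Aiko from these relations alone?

The elements the relations force below Aiko are Tariq, Ben, Dev, Dana, Kai, Faye, Cara, Wes — no chain reaches any other.
That is 8.

8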